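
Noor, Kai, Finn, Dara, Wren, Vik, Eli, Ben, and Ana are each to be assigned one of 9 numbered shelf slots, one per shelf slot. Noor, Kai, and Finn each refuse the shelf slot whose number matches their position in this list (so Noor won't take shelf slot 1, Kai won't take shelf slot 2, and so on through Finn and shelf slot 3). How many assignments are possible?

256320

Let Aᵢ (for i ∈ {1, 2, 3}) be the placements that put person i in their forbidden shelf slot. Any j of these fix j positions, leaving (9−j)! ways to fill the rest, and there are C(3,j) ways to pick which j.
By inclusion–exclusion, the number of valid placements is Σ_{j=0}^{3} (−1)^j C(3,j)·(9−j)!.
Computing: 362880 − 120960 + 15120 − 720 = 256320.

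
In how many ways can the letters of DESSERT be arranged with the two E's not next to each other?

900

There are 7!/(2!·2!) = 1260 arrangements of DESSERT in total.
If the two E's are adjacent, glue them into one block, leaving 6 items to arrange: (6)!/(2!) = 360 ways.
Hence 1260 − 360 = 900.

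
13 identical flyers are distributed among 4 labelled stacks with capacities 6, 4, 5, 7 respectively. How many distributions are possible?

Ignoring the caps, the number of non-negative solutions to x_1+…+x_4 = 13 is C(16,3) = 560.
Subtract solutions that violate a single cap (substitute x_i' = x_i − (cap_i+1)): x_1 ≥ 7 gives C(9,3) = 84; x_2 ≥ 5 gives C(11,3) = 165; x_3 ≥ 6 gives C(10,3) = 120; x_4 ≥ 8 gives C(8,3) = 56. Together 425.
Add back pairs where two caps are both exceeded: 4 + 1 + 0 + 10 + 1 + 0 = 16.
By inclusion–exclusion the count is 560 − 425 + 16 = 151.

151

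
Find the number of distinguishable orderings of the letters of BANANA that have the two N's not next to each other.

40

Total arrangements of BANANA: 6!/(3!·2!) = 60.
Arrangements with the N's together: treat NN as one letter, giving (5)!/(3!) = 20.
Hence 60 − 20 = 40.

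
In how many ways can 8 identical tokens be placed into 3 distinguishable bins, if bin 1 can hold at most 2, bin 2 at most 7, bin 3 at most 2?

8

Ignoring the caps, the number of non-negative solutions to x_1+…+x_3 = 8 is C(10,2) = 45.
Subtract solutions that violate a single cap (substitute x_i' = x_i − (cap_i+1)): x_1 ≥ 3 gives C(7,2) = 21; x_2 ≥ 8 gives C(2,2) = 1; x_3 ≥ 3 gives C(7,2) = 21. Together 43.
Add back pairs where two caps are both exceeded: 0 + 6 + 0 = 6.
By inclusion–exclusion the count is 45 − 43 + 6 = 8.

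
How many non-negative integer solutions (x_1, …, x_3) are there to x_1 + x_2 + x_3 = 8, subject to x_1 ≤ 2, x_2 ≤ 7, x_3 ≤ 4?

14

By stars and bars, unrestricted non-negative solutions to x_1+…+x_3 = 8 number C(8+2,2) = 45.
Subtract solutions that violate a single cap (substitute x_i' = x_i − (cap_i+1)): x_1 ≥ 3 gives C(7,2) = 21; x_2 ≥ 8 gives C(2,2) = 1; x_3 ≥ 5 gives C(5,2) = 10. Together 32.
Add back pairs where two caps are both exceeded: 0 + 1 + 0 = 1.
By inclusion–exclusion the count is 45 − 32 + 1 = 14.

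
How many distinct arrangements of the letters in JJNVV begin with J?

12

Fix J in the first position and arrange the remaining 4 letters.
Those 4 letters have V appearing twice, giving (4)!/(2!) = 12.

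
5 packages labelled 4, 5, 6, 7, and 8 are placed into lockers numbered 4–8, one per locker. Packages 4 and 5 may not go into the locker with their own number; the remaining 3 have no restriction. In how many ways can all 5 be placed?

78

Let Aᵢ (for i ∈ {4, 5}) be the placements that put package i in its forbidden locker. Any j of these fix j positions, leaving (5−j)! ways to fill the rest, and there are C(2,j) ways to pick which j.
By inclusion–exclusion, the number of valid placements is Σ_{j=0}^{2} (−1)^j C(2,j)·(5−j)!.
Computing: 120 − 48 + 6 = 78.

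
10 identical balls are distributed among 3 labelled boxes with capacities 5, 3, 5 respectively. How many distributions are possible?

Without the upper bounds there are C(12,2) = 66 ways to split 10 among 3 boxes.
Subtract solutions that violate a single cap (substitute x_i' = x_i − (cap_i+1)): x_1 ≥ 6 gives C(6,2) = 15; x_2 ≥ 4 gives C(8,2) = 28; x_3 ≥ 6 gives C(6,2) = 15. Together 58.
Add back pairs where two caps are both exceeded: 1 + 0 + 1 = 2.
By inclusion–exclusion the count is 66 − 58 + 2 = 10.

10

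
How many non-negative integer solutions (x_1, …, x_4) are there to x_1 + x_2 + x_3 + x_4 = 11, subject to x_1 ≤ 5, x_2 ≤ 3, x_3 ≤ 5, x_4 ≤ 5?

Without the upper bounds there are C(14,3) = 364 ways to split 11 among 4 variables.
Subtract solutions that violate a single cap (substitute x_i' = x_i − (cap_i+1)): x_1 ≥ 6 gives C(8,3) = 56; x_2 ≥ 4 gives C(10,3) = 120; x_3 ≥ 6 gives C(8,3) = 56; x_4 ≥ 6 gives C(8,3) = 56. Together 288.
Add back pairs where two caps are both exceeded: 4 + 0 + 0 + 4 + 4 + 0 = 12.
By inclusion–exclusion the count is 364 − 288 + 12 = 88.

88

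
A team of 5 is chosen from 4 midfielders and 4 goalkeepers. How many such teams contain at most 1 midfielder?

4

Split by how many midfielders are chosen (0 through 1).
Sum: C(4,0)·C(4,5) + C(4,1)·C(4,4) = 0 + 4 = 4.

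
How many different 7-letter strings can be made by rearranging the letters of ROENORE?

630

The 7 letters of ROENORE have repeats: E appearing twice, O appearing twice, and R appearing twice.
So there are 7! / (2!·2!·2!) = 630 distinguishable arrangements.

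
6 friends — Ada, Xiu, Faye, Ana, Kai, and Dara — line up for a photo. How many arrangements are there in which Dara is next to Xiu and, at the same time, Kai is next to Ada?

Treat {Dara,Xiu} as one block (2 orders) and {Kai,Ada} as another (2 orders).
That leaves 4 units to arrange: 2 × 2 × 4! = 4 × 24 = 96.

96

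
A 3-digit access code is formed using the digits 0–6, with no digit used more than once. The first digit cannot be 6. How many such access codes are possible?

The first digit has 7−1 = 6 choices (anything except 6).
The remaining 2 digits are filled from the other 6 symbols without repetition: 6 × 5 = 30.
Total: 6 × 30 = 180.

180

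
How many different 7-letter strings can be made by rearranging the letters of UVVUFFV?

210

Letter multiplicities in UVVUFFV: F×2, U×2, V×3.
The number of distinct arrangements is 7!/(3!·2!·2!) = 5040/24 = 210.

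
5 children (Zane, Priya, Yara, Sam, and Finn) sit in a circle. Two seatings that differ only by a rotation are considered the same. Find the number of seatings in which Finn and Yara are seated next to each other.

Glue Finn and Yara into a block (2 internal orders). Seating 4 units around a circle gives (3)! arrangements.
So 2 × (3)! = 2 × 6 = 12.

12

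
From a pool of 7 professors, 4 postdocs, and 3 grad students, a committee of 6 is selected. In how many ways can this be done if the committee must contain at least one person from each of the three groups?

2331

With no constraint there are C(14,6) = 3003 possible selections.
Selections missing a whole group: no professors → C(7,6) = 7; no postdocs → C(10,6) = 210; no grad students → C(11,6) = 462.
Add back selections omitting two groups (i.e. drawn from a single group): C(7,6) + C(4,6) + C(3,6) = 7.
By inclusion–exclusion: 3003 − 679 + 7 = 2331.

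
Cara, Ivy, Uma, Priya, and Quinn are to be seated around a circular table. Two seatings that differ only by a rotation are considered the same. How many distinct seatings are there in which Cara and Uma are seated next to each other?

12

Glue Cara and Uma into a block (2 internal orders). Seating 4 units around a circle gives (3)! arrangements.
So 2 × (3)! = 2 × 6 = 12.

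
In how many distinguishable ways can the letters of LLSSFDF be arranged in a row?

Letter multiplicities in LLSSFDF: D×1, F×2, L×2, S×2.
So there are 7! / (2!·2!·2!) = 630 distinguishable arrangements.

630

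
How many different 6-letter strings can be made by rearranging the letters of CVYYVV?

60

Letter multiplicities in CVYYVV: C×1, V×3, Y×2.
Dividing 6! = 720 by 3!·2! = 12 for the repeated letters gives 60.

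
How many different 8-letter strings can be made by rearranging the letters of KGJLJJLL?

1120

KGJLJJLL has 8 letters with J appearing 3 times and L appearing 3 times.
Dividing 8! = 40320 by 3!·3! = 36 for the repeated letters gives 1120.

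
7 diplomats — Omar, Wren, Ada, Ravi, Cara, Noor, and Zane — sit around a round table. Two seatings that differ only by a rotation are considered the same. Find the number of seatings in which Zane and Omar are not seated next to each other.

480

All circular seatings of 7 people number (6)! = 720.
Those with Zane next to Omar: fuse the pair into one unit and seat 6 units around a circle — 2·(5)! = 240.
Subtracting, 720 − 240 = 480.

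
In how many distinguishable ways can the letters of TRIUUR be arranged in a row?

Letter multiplicities in TRIUUR: I×1, R×2, T×1, U×2.
Dividing 6! = 720 by 2!·2! = 4 for the repeated letters gives 180.

180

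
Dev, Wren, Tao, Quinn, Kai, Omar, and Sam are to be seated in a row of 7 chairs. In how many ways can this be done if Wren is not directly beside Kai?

There are 7! = 5040 arrangements in all. If Wren and Kai are adjacent, merging them into one block gives 2·(6)! = 1440 arrangements.
So 5040 − 1440 = 3600 arrangements keep them apart.

3600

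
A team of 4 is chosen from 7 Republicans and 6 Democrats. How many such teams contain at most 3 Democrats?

700

Split by how many Democrats are chosen (0 through 3).
Sum: C(6,0)·C(7,4) + C(6,1)·C(7,3) + C(6,2)·C(7,2) + C(6,3)·C(7,1) = 35 + 210 + 315 + 140 = 700.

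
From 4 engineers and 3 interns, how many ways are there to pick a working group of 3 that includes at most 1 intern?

22

Split by how many interns are chosen (0 through 1).
Sum: C(3,0)·C(4,3) + C(3,1)·C(4,2) = 4 + 18 = 22.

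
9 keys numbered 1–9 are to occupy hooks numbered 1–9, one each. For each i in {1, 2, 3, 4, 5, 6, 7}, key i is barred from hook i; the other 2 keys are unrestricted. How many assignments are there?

Let Aᵢ (for 1 ≤ i ≤ 7) be the placements that put key i in its forbidden hook. Any j of these fix j positions, leaving (9−j)! ways to fill the rest, and there are C(7,j) ways to pick which j.
By inclusion–exclusion, the number of valid placements is Σ_{j=0}^{7} (−1)^j C(7,j)·(9−j)!.
Computing: 362880 − 282240 + 105840 − 25200 + 4200 − 504 + 42 − 2 = 165016.

165016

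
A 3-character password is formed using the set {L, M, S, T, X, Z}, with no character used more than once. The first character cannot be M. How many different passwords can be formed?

100

The first character has 6−1 = 5 choices (anything except M).
The remaining 2 characters are filled from the other 5 symbols without repetition: 5 × 4 = 20.
Total: 5 × 20 = 100.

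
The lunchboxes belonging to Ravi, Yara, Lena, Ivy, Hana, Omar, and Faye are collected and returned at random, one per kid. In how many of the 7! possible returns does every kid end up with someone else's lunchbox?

This is the derangement count D_7: permutations of 7 items with no fixed point.
By inclusion–exclusion this is Σ_{j=0}^{7} (−1)^j C(7,j)·(7−j)!.
Computing: 5040 − 5040 + 2520 − 840 + 210 − 42 + 7 − 1 = 1854.

1854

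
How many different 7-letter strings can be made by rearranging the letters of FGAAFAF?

FGAAFAF has 7 letters with A appearing 3 times and F appearing 3 times.
So there are 7! / (3!·3!) = 140 distinguishable arrangements.

140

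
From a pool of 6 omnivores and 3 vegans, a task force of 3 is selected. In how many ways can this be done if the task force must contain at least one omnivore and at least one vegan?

With no constraint there are C(9,3) = 84 possible selections.
Subtract selections that omit an entire group: no omnivores → C(3,3) = 1; no vegans → C(6,3) = 20.
Both groups omitted at once is impossible, so 84 − 21 = 63.

63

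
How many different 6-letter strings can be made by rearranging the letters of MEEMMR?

Letter multiplicities in MEEMMR: E×2, M×3, R×1.
The number of distinct arrangements is 6!/(3!·2!) = 720/12 = 60.

60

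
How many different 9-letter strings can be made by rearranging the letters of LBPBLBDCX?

30240

Letter multiplicities in LBPBLBDCX: B×3, C×1, D×1, L×2, P×1, X×1.
The number of distinct arrangements is 9!/(3!·2!) = 362880/12 = 30240.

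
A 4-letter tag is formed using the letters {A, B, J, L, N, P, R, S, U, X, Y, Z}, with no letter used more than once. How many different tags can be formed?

This is a permutation of 4 out of 12: P(12,4) = 12!/8!.
12 × 11 × 10 × 9 = 11880.

11880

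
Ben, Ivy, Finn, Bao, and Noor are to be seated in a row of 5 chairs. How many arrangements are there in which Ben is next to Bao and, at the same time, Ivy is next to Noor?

24

Treat {Ben,Bao} as one block (2 orders) and {Ivy,Noor} as another (2 orders).
That leaves 3 units to arrange: 2 × 2 × 3! = 4 × 6 = 24.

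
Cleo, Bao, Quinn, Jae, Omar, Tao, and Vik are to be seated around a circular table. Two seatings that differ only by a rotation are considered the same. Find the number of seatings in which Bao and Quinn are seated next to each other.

240

Glue Bao and Quinn into a block (2 internal orders). Seating 6 units around a circle gives (5)! arrangements.
So 2 × (5)! = 2 × 120 = 240.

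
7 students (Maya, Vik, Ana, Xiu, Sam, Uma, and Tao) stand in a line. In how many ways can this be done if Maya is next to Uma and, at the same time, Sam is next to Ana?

480

Treat {Maya,Uma} as one block (2 orders) and {Sam,Ana} as another (2 orders).
That leaves 5 units to arrange: 2 × 2 × 5! = 4 × 120 = 480.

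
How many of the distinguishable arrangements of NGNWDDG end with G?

Fix G in the last position and arrange the remaining 6 letters.
Those 6 letters have D appearing twice and N appearing twice, giving (6)!/(2!·2!) = 180.

180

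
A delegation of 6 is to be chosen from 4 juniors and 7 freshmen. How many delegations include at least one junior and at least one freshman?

455

Total 6-person selections from all 11: C(11,6) = 462.
Selections missing a whole group: no juniors → C(7,6) = 7; no freshmen → C(4,6) = 0.
Both groups omitted at once is impossible, so 462 − 7 = 455.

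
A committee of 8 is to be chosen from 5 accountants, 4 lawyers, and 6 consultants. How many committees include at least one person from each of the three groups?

With no constraint there are C(15,8) = 6435 possible selections.
Subtract selections that omit an entire group: no accountants → C(10,8) = 45; no lawyers → C(11,8) = 165; no consultants → C(9,8) = 9.
Add back selections omitting two groups (i.e. drawn from a single group): C(5,8) + C(4,8) + C(6,8) = 0.
By inclusion–exclusion: 6435 − 219 + 0 = 6216.

6216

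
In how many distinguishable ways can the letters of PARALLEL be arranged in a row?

3360

PARALLEL has 8 letters with A appearing twice and L appearing 3 times.
So there are 8! / (3!·2!) = 3360 distinguishable arrangements.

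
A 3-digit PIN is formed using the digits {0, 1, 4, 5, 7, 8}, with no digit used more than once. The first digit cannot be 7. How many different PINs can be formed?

100

The first digit has 6−1 = 5 choices (anything except 7).
The remaining 2 digits are filled from the other 5 symbols without repetition: 5 × 4 = 20.
Total: 5 × 20 = 100.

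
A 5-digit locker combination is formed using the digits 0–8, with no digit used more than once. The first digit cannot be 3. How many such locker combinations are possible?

13440

The first digit has 9−1 = 8 choices (anything except 3).
The remaining 4 digits are filled from the other 8 symbols without repetition: 8 × 7 × 6 × 5 = 1680.
Total: 8 × 1680 = 13440.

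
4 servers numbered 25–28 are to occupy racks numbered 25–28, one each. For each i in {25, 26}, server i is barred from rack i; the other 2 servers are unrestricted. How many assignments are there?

Let Aᵢ (for i ∈ {25, 26}) be the placements that put server i in its forbidden rack. Any j of these fix j positions, leaving (4−j)! ways to fill the rest, and there are C(2,j) ways to pick which j.
By inclusion–exclusion, the number of valid placements is Σ_{j=0}^{2} (−1)^j C(2,j)·(4−j)!.
Computing: 24 − 12 + 2 = 14.

14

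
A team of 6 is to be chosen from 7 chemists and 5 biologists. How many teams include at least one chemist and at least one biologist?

Total 6-person selections from all 12: C(12,6) = 924.
Subtract selections that omit an entire group: no chemists → C(5,6) = 0; no biologists → C(7,6) = 7.
Both groups omitted at once is impossible, so 924 − 7 = 917.

917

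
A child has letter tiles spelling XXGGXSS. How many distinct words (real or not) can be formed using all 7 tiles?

210

Letter multiplicities in XXGGXSS: G×2, S×2, X×3.
So there are 7! / (3!·2!·2!) = 210 distinguishable arrangements.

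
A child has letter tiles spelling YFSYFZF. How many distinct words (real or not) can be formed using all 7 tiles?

The 7 letters of YFSYFZF have repeats: F appearing 3 times and Y appearing twice.
Dividing 7! = 5040 by 3!·2! = 12 for the repeated letters gives 420.

420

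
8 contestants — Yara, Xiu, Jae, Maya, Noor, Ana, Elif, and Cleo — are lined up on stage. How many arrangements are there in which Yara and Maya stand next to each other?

Place the 6 others and the Yara-Maya pair as 7 objects in a line; the pair has 2 internal arrangements.
That gives 2 × 7! = 2 × 5040 = 10080.

10080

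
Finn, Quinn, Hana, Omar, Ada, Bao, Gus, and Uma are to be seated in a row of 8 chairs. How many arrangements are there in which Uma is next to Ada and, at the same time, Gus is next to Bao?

2880

Treat {Uma,Ada} as one block (2 orders) and {Gus,Bao} as another (2 orders).
That leaves 6 units to arrange: 2 × 2 × 6! = 4 × 720 = 2880.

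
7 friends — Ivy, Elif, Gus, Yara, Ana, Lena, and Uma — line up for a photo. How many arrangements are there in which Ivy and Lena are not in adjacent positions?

3600

There are 7! = 5040 arrangements in all. If Ivy and Lena are adjacent, merging them into one block gives 2·(6)! = 1440 arrangements.
So 5040 − 1440 = 3600 arrangements keep them apart.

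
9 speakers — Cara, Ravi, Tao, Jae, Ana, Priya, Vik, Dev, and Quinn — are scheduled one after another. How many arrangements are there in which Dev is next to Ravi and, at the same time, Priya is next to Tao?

Treat {Dev,Ravi} as one block (2 orders) and {Priya,Tao} as another (2 orders).
That leaves 7 units to arrange: 2 × 2 × 7! = 4 × 5040 = 20160.

20160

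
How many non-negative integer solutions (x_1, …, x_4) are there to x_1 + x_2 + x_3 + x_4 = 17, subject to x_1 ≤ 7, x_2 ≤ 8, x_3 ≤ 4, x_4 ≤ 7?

Without the upper bounds there are C(20,3) = 1140 ways to split 17 among 4 variables.
Subtract solutions that violate a single cap (substitute x_i' = x_i − (cap_i+1)): x_1 ≥ 8 gives C(12,3) = 220; x_2 ≥ 9 gives C(11,3) = 165; x_3 ≥ 5 gives C(15,3) = 455; x_4 ≥ 8 gives C(12,3) = 220. Together 1060.
Add back pairs where two caps are both exceeded: 1 + 35 + 4 + 20 + 1 + 35 = 96.
By inclusion–exclusion the count is 1140 − 1060 + 96 = 176.

176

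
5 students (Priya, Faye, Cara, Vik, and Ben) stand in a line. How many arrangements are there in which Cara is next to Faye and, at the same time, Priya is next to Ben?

24

Treat {Cara,Faye} as one block (2 orders) and {Priya,Ben} as another (2 orders).
That leaves 3 units to arrange: 2 × 2 × 3! = 4 × 6 = 24.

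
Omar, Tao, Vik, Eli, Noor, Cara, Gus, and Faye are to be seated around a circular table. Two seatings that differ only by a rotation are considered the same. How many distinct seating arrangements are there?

Fix one person's seat to break rotational symmetry; the remaining 7 people can be arranged in (7)! = 5040 ways.

5040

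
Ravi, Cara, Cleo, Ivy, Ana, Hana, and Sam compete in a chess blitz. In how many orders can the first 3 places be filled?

This is an ordered selection of 3 from 7: P(7,3).
That gives 7 × 6 × 5 = 210.

210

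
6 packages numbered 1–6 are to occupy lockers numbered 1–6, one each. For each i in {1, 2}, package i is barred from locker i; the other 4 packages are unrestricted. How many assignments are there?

504

Let Aᵢ (for i ∈ {1, 2}) be the placements that put package i in its forbidden locker. Any j of these fix j positions, leaving (6−j)! ways to fill the rest, and there are C(2,j) ways to pick which j.
By inclusion–exclusion, the number of valid placements is Σ_{j=0}^{2} (−1)^j C(2,j)·(6−j)!.
Computing: 720 − 240 + 24 = 504.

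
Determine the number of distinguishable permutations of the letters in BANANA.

BANANA has 6 letters with A appearing 3 times and N appearing twice.
The number of distinct arrangements is 6!/(3!·2!) = 720/12 = 60.

60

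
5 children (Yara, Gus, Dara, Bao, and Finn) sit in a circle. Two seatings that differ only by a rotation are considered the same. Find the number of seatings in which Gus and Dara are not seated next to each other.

All circular seatings of 5 people number (4)! = 24.
Those with Gus next to Dara: fuse the pair into one unit and seat 4 units around a circle — 2·(3)! = 12.
Subtracting, 24 − 12 = 12.

12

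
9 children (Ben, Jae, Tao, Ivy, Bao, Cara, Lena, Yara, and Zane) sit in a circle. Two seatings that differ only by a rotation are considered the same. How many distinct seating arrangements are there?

Around a circle, 9 distinct people have 9!/9 = (8)! = 40320 rotationally distinct seatings.

40320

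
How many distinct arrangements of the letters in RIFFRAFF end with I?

Fix I in the last position and arrange the remaining 7 letters.
Those 7 letters have F appearing 4 times and R appearing twice, giving (7)!/(4!·2!) = 105.

105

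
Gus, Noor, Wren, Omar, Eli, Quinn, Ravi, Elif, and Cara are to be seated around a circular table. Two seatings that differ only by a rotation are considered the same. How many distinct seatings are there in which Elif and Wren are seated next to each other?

10080

Glue Elif and Wren into a block (2 internal orders). Seating 8 units around a circle gives (7)! arrangements.
So 2 × (7)! = 2 × 5040 = 10080.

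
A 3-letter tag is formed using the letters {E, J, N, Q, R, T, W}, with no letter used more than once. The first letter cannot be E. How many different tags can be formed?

The first letter has 7−1 = 6 choices (anything except E).
The remaining 2 letters are filled from the other 6 symbols without repetition: 6 × 5 = 30.
Total: 6 × 30 = 180.

180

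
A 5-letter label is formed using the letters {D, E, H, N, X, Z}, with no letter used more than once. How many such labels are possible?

This is a permutation of 5 out of 6: P(6,5) = 6!/1!.
That product is 6 × 5 × 4 × 3 × 2 = 720.

720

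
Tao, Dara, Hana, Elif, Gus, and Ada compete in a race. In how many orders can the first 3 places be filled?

120

This is an ordered selection of 3 from 6: P(6,3).
That gives 6 × 5 × 4 = 120.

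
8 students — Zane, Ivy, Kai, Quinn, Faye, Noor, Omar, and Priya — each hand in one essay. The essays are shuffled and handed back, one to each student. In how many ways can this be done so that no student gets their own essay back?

14833

Count assignments avoiding every fixed point. For any j of the 8 students fixed to their own essay, the other 8−j can be arranged in (8−j)! ways.
By inclusion–exclusion this is Σ_{j=0}^{8} (−1)^j C(8,j)·(8−j)!.
Computing: 40320 − 40320 + 20160 − 6720 + 1680 − 336 + 56 − 8 + 1 = 14833.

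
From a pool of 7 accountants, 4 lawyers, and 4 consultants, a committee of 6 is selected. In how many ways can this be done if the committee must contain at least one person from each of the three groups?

Total 6-person selections from all 15: C(15,6) = 5005.
Subtract selections that omit an entire group: no accountants → C(8,6) = 28; no lawyers → C(11,6) = 462; no consultants → C(11,6) = 462.
Add back selections omitting two groups (i.e. drawn from a single group): C(7,6) + C(4,6) + C(4,6) = 7.
By inclusion–exclusion: 5005 − 952 + 7 = 4060.

4060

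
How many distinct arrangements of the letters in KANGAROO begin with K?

With the first slot taken by K, it remains to arrange the other 7 letters (ANGAROO).
Those 7 letters have A appearing twice and O appearing twice, giving (7)!/(2!·2!) = 1260.

1260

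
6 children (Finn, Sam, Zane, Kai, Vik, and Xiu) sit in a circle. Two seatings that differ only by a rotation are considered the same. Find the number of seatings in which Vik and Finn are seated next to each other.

48

Treat {Vik, Finn} as one unit (2 internal orders) and seat the resulting 5 units around the table: (4)! circular arrangements.
So 2 × (4)! = 2 × 24 = 48.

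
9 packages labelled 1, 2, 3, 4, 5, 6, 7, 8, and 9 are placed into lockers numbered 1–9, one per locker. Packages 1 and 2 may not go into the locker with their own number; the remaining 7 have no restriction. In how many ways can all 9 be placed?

Let Aᵢ (for i ∈ {1, 2}) be the placements that put package i in its forbidden locker. Any j of these fix j positions, leaving (9−j)! ways to fill the rest, and there are C(2,j) ways to pick which j.
By inclusion–exclusion, the number of valid placements is Σ_{j=0}^{2} (−1)^j C(2,j)·(9−j)!.
Computing: 362880 − 80640 + 5040 = 287280.

287280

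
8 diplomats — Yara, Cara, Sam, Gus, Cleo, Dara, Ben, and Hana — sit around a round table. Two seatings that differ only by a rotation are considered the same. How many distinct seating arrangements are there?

5040

Around a circle, 8 distinct people have 8!/8 = (7)! = 5040 rotationally distinct seatings.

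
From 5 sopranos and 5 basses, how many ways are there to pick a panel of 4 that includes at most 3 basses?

Split by how many basses are chosen (0 through 3).
Sum: C(5,0)·C(5,4) + C(5,1)·C(5,3) + C(5,2)·C(5,2) + C(5,3)·C(5,1) = 5 + 50 + 100 + 50 = 205.

205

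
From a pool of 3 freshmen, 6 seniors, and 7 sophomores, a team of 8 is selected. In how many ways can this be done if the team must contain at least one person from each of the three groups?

Unrestricted: C(16,8) = 12870 ways to pick any 8 of the 16.
Selections missing a whole group: no freshmen → C(13,8) = 1287; no seniors → C(10,8) = 45; no sophomores → C(9,8) = 9.
Add back selections omitting two groups (i.e. drawn from a single group): C(3,8) + C(6,8) + C(7,8) = 0.
By inclusion–exclusion: 12870 − 1341 + 0 = 11529.

11529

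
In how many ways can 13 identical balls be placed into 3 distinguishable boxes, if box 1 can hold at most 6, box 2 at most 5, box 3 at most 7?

By stars and bars, unrestricted non-negative solutions to x_1+…+x_3 = 13 number C(13+2,2) = 105.
Subtract solutions that violate a single cap (substitute x_i' = x_i − (cap_i+1)): x_1 ≥ 7 gives C(8,2) = 28; x_2 ≥ 6 gives C(9,2) = 36; x_3 ≥ 8 gives C(7,2) = 21. Together 85.
Add back pairs where two caps are both exceeded: 1 + 0 + 0 = 1.
By inclusion–exclusion the count is 105 − 85 + 1 = 21.

21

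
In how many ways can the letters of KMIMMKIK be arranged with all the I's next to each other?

Treat the 2 copies of I as a single block. The multiset to arrange is then {II, K, K, K, M, M, M}, 7 items in all.
That gives (7)!/(3!·3!) = 140 arrangements.

140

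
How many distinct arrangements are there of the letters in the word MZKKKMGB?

3360

Letter multiplicities in MZKKKMGB: B×1, G×1, K×3, M×2, Z×1.
So there are 8! / (3!·2!) = 3360 distinguishable arrangements.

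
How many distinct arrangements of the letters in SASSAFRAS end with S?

Fix S in the last position and arrange the remaining 8 letters.
Those 8 letters have A appearing 3 times and S appearing 3 times, giving (8)!/(3!·3!) = 1120.

1120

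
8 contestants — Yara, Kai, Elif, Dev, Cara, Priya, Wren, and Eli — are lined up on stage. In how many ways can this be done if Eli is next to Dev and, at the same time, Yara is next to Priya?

Treat {Eli,Dev} as one block (2 orders) and {Yara,Priya} as another (2 orders).
That leaves 6 units to arrange: 2 × 2 × 6! = 4 × 720 = 2880.

2880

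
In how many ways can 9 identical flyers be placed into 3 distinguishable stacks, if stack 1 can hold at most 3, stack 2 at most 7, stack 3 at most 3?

Ignoring the caps, the number of non-negative solutions to x_1+…+x_3 = 9 is C(11,2) = 55.
Subtract solutions that violate a single cap (substitute x_i' = x_i − (cap_i+1)): x_1 ≥ 4 gives C(7,2) = 21; x_2 ≥ 8 gives C(3,2) = 3; x_3 ≥ 4 gives C(7,2) = 21. Together 45.
Add back pairs where two caps are both exceeded: 0 + 3 + 0 = 3.
By inclusion–exclusion the count is 55 − 45 + 3 = 13.

13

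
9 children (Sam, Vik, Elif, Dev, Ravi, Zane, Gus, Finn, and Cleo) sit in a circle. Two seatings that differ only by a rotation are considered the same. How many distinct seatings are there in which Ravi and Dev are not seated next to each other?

Without the restriction there are (8)! = 40320 seatings.
Seatings with Ravi beside Dev: treat them as a block with 2 internal orders, giving 2 × (7)! = 10080.
Subtracting, 40320 − 10080 = 30240.

30240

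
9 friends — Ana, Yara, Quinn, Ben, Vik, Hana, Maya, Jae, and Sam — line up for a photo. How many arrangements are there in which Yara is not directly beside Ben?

There are 9! = 362880 arrangements in all. If Yara and Ben are adjacent, merging them into one block gives 2·(8)! = 80640 arrangements.
So 362880 − 80640 = 282240 arrangements keep them apart.

282240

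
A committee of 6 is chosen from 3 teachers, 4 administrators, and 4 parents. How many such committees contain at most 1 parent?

Split by how many parents are chosen (0 through 1).
Sum: C(4,0)·C(7,6) + C(4,1)·C(7,5) = 7 + 84 = 91.

91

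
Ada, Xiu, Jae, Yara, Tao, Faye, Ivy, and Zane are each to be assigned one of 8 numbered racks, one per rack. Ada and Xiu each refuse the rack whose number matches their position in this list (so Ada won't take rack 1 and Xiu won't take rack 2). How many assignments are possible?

Let Aᵢ (for i ∈ {1, 2}) be the placements that put person i in their forbidden rack. Any j of these fix j positions, leaving (8−j)! ways to fill the rest, and there are C(2,j) ways to pick which j.
By inclusion–exclusion, the number of valid placements is Σ_{j=0}^{2} (−1)^j C(2,j)·(8−j)!.
Computing: 40320 − 10080 + 720 = 30960.

30960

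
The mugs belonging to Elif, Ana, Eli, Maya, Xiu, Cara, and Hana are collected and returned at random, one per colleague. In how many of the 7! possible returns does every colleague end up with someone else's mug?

1854

This is the derangement count D_7: permutations of 7 items with no fixed point.
By inclusion–exclusion this is Σ_{j=0}^{7} (−1)^j C(7,j)·(7−j)!.
Computing: 5040 − 5040 + 2520 − 840 + 210 − 42 + 7 − 1 = 1854.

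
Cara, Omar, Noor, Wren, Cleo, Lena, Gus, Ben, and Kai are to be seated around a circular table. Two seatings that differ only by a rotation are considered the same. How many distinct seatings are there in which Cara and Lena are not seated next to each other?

30240

Without the restriction there are (8)! = 40320 seatings.
Those with Cara next to Lena: fuse the pair into one unit and seat 8 units around a circle — 2·(7)! = 10080.
Subtracting, 40320 − 10080 = 30240.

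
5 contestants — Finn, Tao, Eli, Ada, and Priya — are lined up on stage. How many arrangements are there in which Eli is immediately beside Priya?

Glue Eli and Priya into one block (2 internal orders), leaving 4 units to arrange in a row.
So the count is 2·(4)! = 48.

48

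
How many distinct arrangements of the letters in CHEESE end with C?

20

Fix C in the last position and arrange the remaining 5 letters.
Those 5 letters have E appearing 3 times, giving (5)!/(3!) = 20.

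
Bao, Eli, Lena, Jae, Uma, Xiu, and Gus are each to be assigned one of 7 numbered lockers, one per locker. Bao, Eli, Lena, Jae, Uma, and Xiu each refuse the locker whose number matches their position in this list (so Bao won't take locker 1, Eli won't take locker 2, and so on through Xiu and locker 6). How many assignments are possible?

2119

Let Aᵢ (for 1 ≤ i ≤ 6) be the placements that put person i in their forbidden locker. Any j of these fix j positions, leaving (7−j)! ways to fill the rest, and there are C(6,j) ways to pick which j.
By inclusion–exclusion, the number of valid placements is Σ_{j=0}^{6} (−1)^j C(6,j)·(7−j)!.
Computing: 5040 − 4320 + 1800 − 480 + 90 − 12 + 1 = 2119.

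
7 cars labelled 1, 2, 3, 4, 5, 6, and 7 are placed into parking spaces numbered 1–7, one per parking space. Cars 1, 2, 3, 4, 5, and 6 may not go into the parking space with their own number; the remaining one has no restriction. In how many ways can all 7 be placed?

Let Aᵢ (for 1 ≤ i ≤ 6) be the placements that put car i in its forbidden parking space. Any j of these fix j positions, leaving (7−j)! ways to fill the rest, and there are C(6,j) ways to pick which j.
By inclusion–exclusion, the number of valid placements is Σ_{j=0}^{6} (−1)^j C(6,j)·(7−j)!.
Computing: 5040 − 4320 + 1800 − 480 + 90 − 12 + 1 = 2119.

2119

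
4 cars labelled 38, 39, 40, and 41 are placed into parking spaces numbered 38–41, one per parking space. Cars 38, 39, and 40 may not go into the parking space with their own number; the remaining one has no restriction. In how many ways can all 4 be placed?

11

Let Aᵢ (for i ∈ {38, 39, 40}) be the placements that put car i in its forbidden parking space. Any j of these fix j positions, leaving (4−j)! ways to fill the rest, and there are C(3,j) ways to pick which j.
By inclusion–exclusion, the number of valid placements is Σ_{j=0}^{3} (−1)^j C(3,j)·(4−j)!.
Computing: 24 − 18 + 6 − 1 = 11.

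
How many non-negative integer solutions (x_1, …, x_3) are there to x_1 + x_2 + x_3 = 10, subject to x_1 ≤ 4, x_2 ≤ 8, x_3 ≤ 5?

By stars and bars, unrestricted non-negative solutions to x_1+…+x_3 = 10 number C(10+2,2) = 66.
Subtract solutions that violate a single cap (substitute x_i' = x_i − (cap_i+1)): x_1 ≥ 5 gives C(7,2) = 21; x_2 ≥ 9 gives C(3,2) = 3; x_3 ≥ 6 gives C(6,2) = 15. Together 39.
No two caps can be exceeded simultaneously, so the pair terms are all 0.
By inclusion–exclusion the count is 66 − 39 + 0 = 27.

27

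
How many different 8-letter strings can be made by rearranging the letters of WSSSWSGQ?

WSSSWSGQ has 8 letters with S appearing 4 times and W appearing twice.
Dividing 8! = 40320 by 4!·2! = 48 for the repeated letters gives 840.

840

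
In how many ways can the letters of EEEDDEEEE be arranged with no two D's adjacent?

28

Total arrangements of EEEDDEEEE: 9!/(7!·2!) = 36.
Arrangements with the D's together: treat DD as one letter, giving (8)!/(7!) = 8.
Hence 36 − 8 = 28.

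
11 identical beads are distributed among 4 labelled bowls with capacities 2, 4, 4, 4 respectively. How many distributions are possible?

19

Without the upper bounds there are C(14,3) = 364 ways to split 11 among 4 bowls.
Subtract solutions that violate a single cap (substitute x_i' = x_i − (cap_i+1)): x_1 ≥ 3 gives C(11,3) = 165; x_2 ≥ 5 gives C(9,3) = 84; x_3 ≥ 5 gives C(9,3) = 84; x_4 ≥ 5 gives C(9,3) = 84. Together 417.
Add back pairs where two caps are both exceeded: 20 + 20 + 20 + 4 + 4 + 4 = 72.
By inclusion–exclusion the count is 364 − 417 + 72 = 19.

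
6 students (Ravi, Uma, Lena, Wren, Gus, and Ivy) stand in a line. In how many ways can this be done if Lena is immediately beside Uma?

Place the 4 others and the Lena-Uma pair as 5 objects in a line; the pair has 2 internal arrangements.
That gives 2 × 5! = 2 × 120 = 240.

240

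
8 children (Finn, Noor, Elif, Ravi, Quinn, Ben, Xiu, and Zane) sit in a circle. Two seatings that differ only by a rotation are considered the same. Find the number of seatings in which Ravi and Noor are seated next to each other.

Glue Ravi and Noor into a block (2 internal orders). Seating 7 units around a circle gives (6)! arrangements.
So 2 × (6)! = 2 × 720 = 1440.

1440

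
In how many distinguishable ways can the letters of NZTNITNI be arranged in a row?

1680

NZTNITNI has 8 letters with I appearing twice, N appearing 3 times, and T appearing twice.
The number of distinct arrangements is 8!/(3!·2!·2!) = 40320/24 = 1680.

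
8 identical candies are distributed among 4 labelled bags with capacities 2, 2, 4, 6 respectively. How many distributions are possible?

By stars and bars, unrestricted non-negative solutions to x_1+…+x_4 = 8 number C(8+3,3) = 165.
Subtract solutions that violate a single cap (substitute x_i' = x_i − (cap_i+1)): x_1 ≥ 3 gives C(8,3) = 56; x_2 ≥ 3 gives C(8,3) = 56; x_3 ≥ 5 gives C(6,3) = 20; x_4 ≥ 7 gives C(4,3) = 4. Together 136.
Add back pairs where two caps are both exceeded: 10 + 1 + 0 + 1 + 0 + 0 = 12.
By inclusion–exclusion the count is 165 − 136 + 12 = 41.

41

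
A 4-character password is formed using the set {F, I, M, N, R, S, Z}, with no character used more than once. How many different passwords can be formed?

840

With no repetition, fill the 4 characters in order: 7 choices, then 6, down to 4.
That product is 7 × 6 × 5 × 4 = 840.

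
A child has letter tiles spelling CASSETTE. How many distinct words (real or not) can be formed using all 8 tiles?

Letter multiplicities in CASSETTE: A×1, C×1, E×2, S×2, T×2.
The number of distinct arrangements is 8!/(2!·2!·2!) = 40320/8 = 5040.

5040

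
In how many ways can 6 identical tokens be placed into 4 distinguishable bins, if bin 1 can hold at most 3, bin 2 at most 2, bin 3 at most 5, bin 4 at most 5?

52

By stars and bars, unrestricted non-negative solutions to x_1+…+x_4 = 6 number C(6+3,3) = 84.
Subtract solutions that violate a single cap (substitute x_i' = x_i − (cap_i+1)): x_1 ≥ 4 gives C(5,3) = 10; x_2 ≥ 3 gives C(6,3) = 20; x_3 ≥ 6 gives C(3,3) = 1; x_4 ≥ 6 gives C(3,3) = 1. Together 32.
No two caps can be exceeded simultaneously, so the pair terms are all 0.
By inclusion–exclusion the count is 84 − 32 + 0 = 52.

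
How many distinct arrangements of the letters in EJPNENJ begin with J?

With the first slot taken by J, it remains to arrange the other 6 letters (EPNENJ).
Those 6 letters have E appearing twice and N appearing twice, giving (6)!/(2!·2!) = 180.

180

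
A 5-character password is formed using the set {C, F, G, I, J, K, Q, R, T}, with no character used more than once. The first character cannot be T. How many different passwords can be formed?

13440

The first character has 9−1 = 8 choices (anything except T).
The remaining 4 characters are filled from the other 8 symbols without repetition: 8 × 7 × 6 × 5 = 1680.
Total: 8 × 1680 = 13440.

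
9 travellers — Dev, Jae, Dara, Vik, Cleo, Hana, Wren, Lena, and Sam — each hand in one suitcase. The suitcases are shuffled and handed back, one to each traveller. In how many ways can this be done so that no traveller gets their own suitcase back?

Let Aᵢ be the assignments in which traveller i gets their own suitcase. We want the size of the complement of A₁∪…∪A_9.
By inclusion–exclusion this is Σ_{j=0}^{9} (−1)^j C(9,j)·(9−j)!.
Computing: 362880 − 362880 + 181440 − 60480 + 15120 − 3024 + 504 − 72 + 9 − 1 = 133496.

133496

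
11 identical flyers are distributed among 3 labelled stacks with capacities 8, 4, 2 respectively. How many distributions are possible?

9

By stars and bars, unrestricted non-negative solutions to x_1+…+x_3 = 11 number C(11+2,2) = 78.
Subtract solutions that violate a single cap (substitute x_i' = x_i − (cap_i+1)): x_1 ≥ 9 gives C(4,2) = 6; x_2 ≥ 5 gives C(8,2) = 28; x_3 ≥ 3 gives C(10,2) = 45. Together 79.
Add back pairs where two caps are both exceeded: 0 + 0 + 10 = 10.
By inclusion–exclusion the count is 78 − 79 + 10 = 9.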